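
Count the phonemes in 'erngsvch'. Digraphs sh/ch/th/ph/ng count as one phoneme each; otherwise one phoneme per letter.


Parsing 'erngsvch' greedily, digraphs first:
  'e' -> vowel phoneme (phonemes so far: 1)
  'r' -> consonant phoneme (phonemes so far: 2)
  'ng' -> digraph (1 consonant phoneme) (phonemes so far: 3)
  's' -> consonant phoneme (phonemes so far: 4)
  'v' -> consonant phoneme (phonemes so far: 5)
  'ch' -> digraph (1 consonant phoneme) (phonemes so far: 6)
Total phonemes: 6

6


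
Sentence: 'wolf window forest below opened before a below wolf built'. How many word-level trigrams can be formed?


Word trigrams from [10] words:
  Trigram 1: (wolf window forest)
  Trigram 2: (window forest below)
  Trigram 3: (forest below opened)
  Trigram 4: (below opened before)
  Trigram 5: (opened before a)
  Trigram 6: (before a below)
  Trigram 7: (a below wolf)
  Trigram 8: (below wolf built)
Total word trigrams: 10 - 2 = 8

8


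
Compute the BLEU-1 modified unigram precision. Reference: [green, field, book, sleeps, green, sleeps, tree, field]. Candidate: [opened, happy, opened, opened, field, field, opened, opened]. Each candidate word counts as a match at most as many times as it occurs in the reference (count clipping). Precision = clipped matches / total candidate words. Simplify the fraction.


Reference word counts: {'book': 1, 'field': 2, 'green': 2, 'sleeps': 2, 'tree': 1}
Checking each candidate word (with clipping):
  'opened' -> not in reference -> no match (matches: 0)
  'happy' -> not in reference -> no match (matches: 0)
  'opened' -> not in reference -> no match (matches: 0)
  'opened' -> not in reference -> no match (matches: 0)
  'field' -> in reference (ref count 2, used 1/2) -> match (matches: 1)
  'field' -> in reference (ref count 2, used 2/2) -> match (matches: 2)
  'opened' -> not in reference -> no match (matches: 2)
  'opened' -> not in reference -> no match (matches: 2)
Clipped matches: 2, Candidate length: 8
Precision = 2/8 = 1/4

1/4


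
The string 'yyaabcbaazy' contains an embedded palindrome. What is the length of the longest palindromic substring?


Scanning 'yyaabcbaazy' for palindromic substrings.
Substring at positions 2-8: 'aabcbaa'.
Check: reverse('aabcbaa') = 'aabcbaa' -> palindrome confirmed.
Neighbouring characters ('y' / 'z') break symmetry, so it cannot extend further.
No longer palindromic substring exists; longest length = 7

7


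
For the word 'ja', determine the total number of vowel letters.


Scanning each character of 'ja':
  Position 1: 'j' -> consonant (running count: 0)
  Position 2: 'a' -> vowel (running count: 1)
Total vowels: 1

1


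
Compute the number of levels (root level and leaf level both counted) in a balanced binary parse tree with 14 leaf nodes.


In a balanced binary tree with n leaves the deepest leaf is ceil(log2(n)) edges below the root,
so counting node levels inclusive of root and leaves gives ceil(log2(n)) + 1 levels.
log2(14) = 3.8074
ceil(3.8074) = 4
levels = 4 + 1 = 5

5


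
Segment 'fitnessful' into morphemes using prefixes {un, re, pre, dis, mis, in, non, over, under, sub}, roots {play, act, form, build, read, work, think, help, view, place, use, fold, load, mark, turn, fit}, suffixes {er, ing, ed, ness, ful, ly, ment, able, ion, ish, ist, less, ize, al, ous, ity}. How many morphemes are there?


Segmenting 'fitnessful' against the inventory:
  'fit' -> root (morpheme 1)
  'ness' -> suffix (morpheme 2)
  'ful' -> suffix (morpheme 3)
Total morphemes: 3

3


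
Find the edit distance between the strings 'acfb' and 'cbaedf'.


Building DP table for s1='acfb' (len 4) and s2='cbaedf' (len 6):
       c  b  a  e  d  f
    0  1  2  3  4  5  6
  a 1  1  2  2  3  4  5
  c 2  1  2  3  3  4  5
  f 3  2  2  3  4  4  4
  b 4  3  2  3  4  5  5
Edit distance = dp[4][6] = 5

5


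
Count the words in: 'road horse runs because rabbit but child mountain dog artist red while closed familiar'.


Counting words by splitting on spaces:
  Word 1: 'road'
  Word 2: 'horse'
  Word 3: 'runs'
  Word 4: 'because'
  Word 5: 'rabbit'
  Word 6: 'but'
  Word 7: 'child'
  Word 8: 'mountain'
  Word 9: 'dog'
  Word 10: 'artist'
  Word 11: 'red'
  Word 12: 'while'
  Word 13: 'closed'
  Word 14: 'familiar'
Total words: 14

14


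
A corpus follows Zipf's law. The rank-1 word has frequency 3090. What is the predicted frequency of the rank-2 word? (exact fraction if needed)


Zipf's law: freq(rank) = f1 / rank
f1 = 3090, rank = 2
freq = 3090 / 2
= 1545

1545


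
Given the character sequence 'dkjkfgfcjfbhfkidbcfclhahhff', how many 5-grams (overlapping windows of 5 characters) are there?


String 'dkjkfgfcjfbhfkidbcfclhahhff' has length L = 27.
Number of overlapping n-grams = L - n + 1
Substituting: 27 - 5 + 1 = 23

23


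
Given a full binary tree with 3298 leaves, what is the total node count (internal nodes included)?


Leaf nodes (terminals): 3298
Internal nodes = n - 1 = 3298 - 1 = 3297
Total = leaves + internal = 3298 + 3297 = 6595

6595


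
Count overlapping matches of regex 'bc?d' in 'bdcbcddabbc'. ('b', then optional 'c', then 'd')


Pattern: bc?d means 'b', then optional 'c', then 'd'.
Scanning 'bdcbcddabbc' position-by-position:
  Pos 0: window 'bdc' -> MATCH
  Pos 1: window 'dcb' -> no
  Pos 2: window 'cbc' -> no
  Pos 3: window 'bcd' -> MATCH
  Pos 4: window 'cdd' -> no
  Pos 5: window 'dda' -> no
  Pos 6: window 'dab' -> no
  Pos 7: window 'abb' -> no
  Pos 8: window 'bbc' -> no
  Pos 9: window 'bc' -> no
  Pos 10: window 'c' -> no
Total matches: 2

2


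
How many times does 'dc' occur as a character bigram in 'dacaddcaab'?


Scanning 'dacaddcaab' for bigram 'dc':
  Position 0: 'da' -> no
  Position 1: 'ac' -> no
  Position 2: 'ca' -> no
  Position 3: 'ad' -> no
  Position 4: 'dd' -> no
  Position 5: 'dc' -> MATCH
  Position 6: 'ca' -> no
  Position 7: 'aa' -> no
  Position 8: 'ab' -> no
Total matches: 1

1


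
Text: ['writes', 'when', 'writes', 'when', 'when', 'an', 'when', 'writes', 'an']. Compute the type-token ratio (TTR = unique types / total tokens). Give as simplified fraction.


Tokens: 9
Unique types: ('an', 'when', 'writes') = 3
TTR = 3/9
Simplify: divide both by 3 -> 1/3
TTR = 1/3

1/3


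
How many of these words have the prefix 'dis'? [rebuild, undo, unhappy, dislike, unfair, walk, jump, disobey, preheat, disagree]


Checking each word for prefix 'dis':
  'rebuild' -> no (count: 0)
  'undo' -> no (count: 0)
  'unhappy' -> no (count: 0)
  'dislike' -> YES, starts with 'dis' (count: 1)
  'unfair' -> no (count: 1)
  'walk' -> no (count: 1)
  'jump' -> no (count: 1)
  'disobey' -> YES, starts with 'dis' (count: 2)
  'preheat' -> no (count: 2)
  'disagree' -> YES, starts with 'dis' (count: 3)
Total with prefix 'dis': 3

3


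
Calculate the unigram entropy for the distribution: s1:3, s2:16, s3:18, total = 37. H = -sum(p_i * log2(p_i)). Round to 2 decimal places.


Computing entropy H = -sum(p_i * log2(p_i)):
  s1: p = 3/37 = 0.0811, -p*log2(p) = 0.2939
  s2: p = 16/37 = 0.4324, -p*log2(p) = 0.5230
  s3: p = 18/37 = 0.4865, -p*log2(p) = 0.5057
H = sum of terms = 1.3226
Rounded to 2 decimals: 1.32

1.32


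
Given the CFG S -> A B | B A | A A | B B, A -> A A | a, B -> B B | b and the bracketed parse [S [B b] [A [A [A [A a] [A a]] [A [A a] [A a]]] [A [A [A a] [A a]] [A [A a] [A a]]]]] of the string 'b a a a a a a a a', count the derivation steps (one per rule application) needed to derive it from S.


Every bracketed nonterminal node [X ...] in the tree is produced by exactly one rule application.
Reading the tree off as a leftmost derivation:
  Step 1: S  =>  B A   (applied S -> B A)
  Step 2: B A  =>  b A   (applied B -> b)
  Step 3: b A  =>  b A A   (applied A -> A A)
  Step 4: b A A  =>  b A A A   (applied A -> A A)
  Step 5: b A A A  =>  b A A A A   (applied A -> A A)
  Step 6: b A A A A  =>  b a A A A   (applied A -> a)
  Step 7: b a A A A  =>  b a a A A   (applied A -> a)
  Step 8: b a a A A  =>  b a a A A A   (applied A -> A A)
  Step 9: b a a A A A  =>  b a a a A A   (applied A -> a)
  Step 10: b a a a A A  =>  b a a a a A   (applied A -> a)
  Step 11: b a a a a A  =>  b a a a a A A   (applied A -> A A)
  Step 12: b a a a a A A  =>  b a a a a A A A   (applied A -> A A)
  Step 13: b a a a a A A A  =>  b a a a a a A A   (applied A -> a)
  Step 14: b a a a a a A A  =>  b a a a a a a A   (applied A -> a)
  Step 15: b a a a a a a A  =>  b a a a a a a A A   (applied A -> A A)
  Step 16: b a a a a a a A A  =>  b a a a a a a a A   (applied A -> a)
  Step 17: b a a a a a a a A  =>  b a a a a a a a a   (applied A -> a)
Final yield: b a a a a a a a a
Total rewrite steps: 17

17


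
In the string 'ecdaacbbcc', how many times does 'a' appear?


Scanning 'ecdaacbbcc' for 'a':
  Position 3: 'a' -> MATCH (count: 1)
  Position 4: 'a' -> MATCH (count: 2)
Total occurrences of 'a': 2

2


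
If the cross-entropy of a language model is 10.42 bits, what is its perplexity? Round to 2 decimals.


Perplexity formula: PP = 2^H
H = 10.42
PP = 2^10.42
Decompose: 2^10.42 = 2^10 * 2^0.42
2^10 = 1024, 2^0.42 ~ 1.3379276
PP ~ 1024 * 1.3379276 = 1370.0378624
Rounded to 2 decimals: 1370.04

1370.04


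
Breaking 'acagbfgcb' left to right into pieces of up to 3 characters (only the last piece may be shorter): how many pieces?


'acagbfgcb' has 9 characters.
Chunking with max size 3:
  Chunk 1: 'aca' (positions 0-2)
  Chunk 2: 'gbf' (positions 3-5)
  Chunk 3: 'gcb' (positions 6-8)
Total chunks: ceil(9 / 3) = 3

3


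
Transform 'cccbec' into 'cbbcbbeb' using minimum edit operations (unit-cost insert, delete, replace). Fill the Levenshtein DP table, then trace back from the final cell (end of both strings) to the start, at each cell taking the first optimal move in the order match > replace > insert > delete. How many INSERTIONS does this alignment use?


Edit distance = 4. Backtracking from cell (6, 8) with preference match > replace > insert > delete,
then listing the resulting alignment 'cccbec' -> 'cbbcbbeb' left to right:
  Step 1: keep 'c'
  Step 2: insert 'b' [insertion #1]
  Step 3: insert 'b' [insertion #2]
  Step 4: keep 'c'
  Step 5: replace c->b
  Step 6: keep 'b'
  Step 7: keep 'e'
  Step 8: replace c->b
Total insertions: 2

2


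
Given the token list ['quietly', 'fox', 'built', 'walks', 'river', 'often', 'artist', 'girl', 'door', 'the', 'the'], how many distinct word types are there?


Listing all tokens and tracking unique types:
  Token 1: 'quietly' -> NEW (unique so far: 1)
  Token 2: 'fox' -> NEW (unique so far: 2)
  Token 3: 'built' -> NEW (unique so far: 3)
  Token 4: 'walks' -> NEW (unique so far: 4)
  Token 5: 'river' -> NEW (unique so far: 5)
  Token 6: 'often' -> NEW (unique so far: 6)
  Token 7: 'artist' -> NEW (unique so far: 7)
  Token 8: 'girl' -> NEW (unique so far: 8)
  Token 9: 'door' -> NEW (unique so far: 9)
  Token 10: 'the' -> NEW (unique so far: 10)
  Token 11: 'the' -> duplicate (unique so far: 10)
Unique types: ('artist', 'built', 'door', 'fox', 'girl', 'often', 'quietly', 'river', 'the', 'walks')
Vocabulary size: 10

10


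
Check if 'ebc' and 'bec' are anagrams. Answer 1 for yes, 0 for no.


Sort characters of 'ebc': 'bce'
Sort characters of 'bec': 'bce'
Sorted forms match -> they ARE anagrams
Result: 1

1


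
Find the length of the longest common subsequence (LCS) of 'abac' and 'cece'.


DP table for LCS of 'abac' and 'cece':
       c  e  c  e
    0  0  0  0  0
  a 0  0  0  0  0
  b 0  0  0  0  0
  a 0  0  0  0  0
  c 0  1  1  1  1
LCS: 'c'
LCS length = 1

1


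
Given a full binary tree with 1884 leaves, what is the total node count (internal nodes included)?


Leaf nodes (terminals): 1884
Internal nodes = n - 1 = 1884 - 1 = 1883
Total = leaves + internal = 1884 + 1883 = 3767

3767


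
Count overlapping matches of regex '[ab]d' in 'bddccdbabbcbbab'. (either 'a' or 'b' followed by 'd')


Pattern: [ab]d means either 'a' or 'b' followed by 'd'.
Scanning 'bddccdbabbcbbab' position-by-position:
  Pos 0: window 'bd' -> MATCH
  Pos 1: window 'dd' -> no
  Pos 2: window 'dc' -> no
  Pos 3: window 'cc' -> no
  Pos 4: window 'cd' -> no
  Pos 5: window 'db' -> no
  Pos 6: window 'ba' -> no
  Pos 7: window 'ab' -> no
  Pos 8: window 'bb' -> no
  Pos 9: window 'bc' -> no
  Pos 10: window 'cb' -> no
  Pos 11: window 'bb' -> no
  Pos 12: window 'ba' -> no
  Pos 13: window 'ab' -> no
  Pos 14: window 'b' -> no
Total matches: 1

1


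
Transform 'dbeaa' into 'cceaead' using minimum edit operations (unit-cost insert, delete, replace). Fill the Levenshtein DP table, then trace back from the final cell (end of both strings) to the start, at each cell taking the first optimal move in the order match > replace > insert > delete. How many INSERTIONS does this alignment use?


Edit distance = 4. Backtracking from cell (5, 7) with preference match > replace > insert > delete,
then listing the resulting alignment 'dbeaa' -> 'cceaead' left to right:
  Step 1: replace d->c
  Step 2: replace b->c
  Step 3: keep 'e'
  Step 4: keep 'a'
  Step 5: insert 'e' [insertion #1]
  Step 6: keep 'a'
  Step 7: insert 'd' [insertion #2]
Total insertions: 2

2


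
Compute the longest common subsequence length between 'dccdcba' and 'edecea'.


DP table for LCS of 'dccdcba' and 'edecea':
       e  d  e  c  e  a
    0  0  0  0  0  0  0
  d 0  0  1  1  1  1  1
  c 0  0  1  1  2  2  2
  c 0  0  1  1  2  2  2
  d 0  0  1  1  2  2  2
  c 0  0  1  1  2  2  2
  b 0  0  1  1  2  2  2
  a 0  0  1  1  2  2  3
LCS: 'dca'
LCS length = 3

3


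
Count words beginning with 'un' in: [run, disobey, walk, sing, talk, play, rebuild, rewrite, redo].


Checking each word for prefix 'un':
  'run' -> no (count: 0)
  'disobey' -> no (count: 0)
  'walk' -> no (count: 0)
  'sing' -> no (count: 0)
  'talk' -> no (count: 0)
  'play' -> no (count: 0)
  'rebuild' -> no (count: 0)
  'rewrite' -> no (count: 0)
  'redo' -> no (count: 0)
Total with prefix 'un': 0

0


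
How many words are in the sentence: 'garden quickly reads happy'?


Counting words by splitting on spaces:
  Word 1: 'garden'
  Word 2: 'quickly'
  Word 3: 'reads'
  Word 4: 'happy'
Total words: 4

4


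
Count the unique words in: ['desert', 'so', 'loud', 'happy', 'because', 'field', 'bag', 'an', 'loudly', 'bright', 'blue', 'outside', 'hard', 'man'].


Listing all tokens and tracking unique types:
  Token 1: 'desert' -> NEW (unique so far: 1)
  Token 2: 'so' -> NEW (unique so far: 2)
  Token 3: 'loud' -> NEW (unique so far: 3)
  Token 4: 'happy' -> NEW (unique so far: 4)
  Token 5: 'because' -> NEW (unique so far: 5)
  Token 6: 'field' -> NEW (unique so far: 6)
  Token 7: 'bag' -> NEW (unique so far: 7)
  Token 8: 'an' -> NEW (unique so far: 8)
  Token 9: 'loudly' -> NEW (unique so far: 9)
  Token 10: 'bright' -> NEW (unique so far: 10)
  Token 11: 'blue' -> NEW (unique so far: 11)
  Token 12: 'outside' -> NEW (unique so far: 12)
  Token 13: 'hard' -> NEW (unique so far: 13)
  Token 14: 'man' -> NEW (unique so far: 14)
Unique types: ('an', 'bag', 'because', 'blue', 'bright', 'desert', 'field', 'happy', 'hard', 'loud', 'loudly', 'man', 'outside', 'so')
Vocabulary size: 14

14


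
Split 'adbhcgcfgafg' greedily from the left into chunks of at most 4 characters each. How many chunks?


'adbhcgcfgafg' has 12 characters.
Chunking with max size 4:
  Chunk 1: 'adbh' (positions 0-3)
  Chunk 2: 'cgcf' (positions 4-7)
  Chunk 3: 'gafg' (positions 8-11)
Total chunks: ceil(12 / 4) = 3

3


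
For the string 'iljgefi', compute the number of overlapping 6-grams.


String 'iljgefi' has length L = 7.
Number of overlapping n-grams = L - n + 1
Substituting: 7 - 6 + 1 = 2

2


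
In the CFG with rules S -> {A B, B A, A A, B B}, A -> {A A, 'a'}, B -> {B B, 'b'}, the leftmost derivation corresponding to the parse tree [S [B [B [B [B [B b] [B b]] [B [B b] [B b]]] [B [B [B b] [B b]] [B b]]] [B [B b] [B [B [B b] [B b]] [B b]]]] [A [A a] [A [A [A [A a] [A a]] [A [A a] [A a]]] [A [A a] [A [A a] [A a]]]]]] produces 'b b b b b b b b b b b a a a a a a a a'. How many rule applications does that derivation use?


Every bracketed nonterminal node [X ...] in the tree is produced by exactly one rule application.
Reading the tree off as a leftmost derivation:
  Step 1: S  =>  B A   (applied S -> B A)
  Step 2: B A  =>  B B A   (applied B -> B B)
  Step 3: B B A  =>  B B B A   (applied B -> B B)
  Step 4: B B B A  =>  B B B B A   (applied B -> B B)
  Step 5: B B B B A  =>  B B B B B A   (applied B -> B B)
  Step 6: B B B B B A  =>  b B B B B A   (applied B -> b)
  Step 7: b B B B B A  =>  b b B B B A   (applied B -> b)
  Step 8: b b B B B A  =>  b b B B B B A   (applied B -> B B)
  Step 9: b b B B B B A  =>  b b b B B B A   (applied B -> b)
  Step 10: b b b B B B A  =>  b b b b B B A   (applied B -> b)
  Step 11: b b b b B B A  =>  b b b b B B B A   (applied B -> B B)
  Step 12: b b b b B B B A  =>  b b b b B B B B A   (applied B -> B B)
  Step 13: b b b b B B B B A  =>  b b b b b B B B A   (applied B -> b)
  Step 14: b b b b b B B B A  =>  b b b b b b B B A   (applied B -> b)
  Step 15: b b b b b b B B A  =>  b b b b b b b B A   (applied B -> b)
  Step 16: b b b b b b b B A  =>  b b b b b b b B B A   (applied B -> B B)
  Step 17: b b b b b b b B B A  =>  b b b b b b b b B A   (applied B -> b)
  Step 18: b b b b b b b b B A  =>  b b b b b b b b B B A   (applied B -> B B)
  Step 19: b b b b b b b b B B A  =>  b b b b b b b b B B B A   (applied B -> B B)
  Step 20: b b b b b b b b B B B A  =>  b b b b b b b b b B B A   (applied B -> b)
  Step 21: b b b b b b b b b B B A  =>  b b b b b b b b b b B A   (applied B -> b)
  Step 22: b b b b b b b b b b B A  =>  b b b b b b b b b b b A   (applied B -> b)
  Step 23: b b b b b b b b b b b A  =>  b b b b b b b b b b b A A   (applied A -> A A)
  Step 24: b b b b b b b b b b b A A  =>  b b b b b b b b b b b a A   (applied A -> a)
  Step 25: b b b b b b b b b b b a A  =>  b b b b b b b b b b b a A A   (applied A -> A A)
  Step 26: b b b b b b b b b b b a A A  =>  b b b b b b b b b b b a A A A   (applied A -> A A)
  Step 27: b b b b b b b b b b b a A A A  =>  b b b b b b b b b b b a A A A A   (applied A -> A A)
  Step 28: b b b b b b b b b b b a A A A A  =>  b b b b b b b b b b b a a A A A   (applied A -> a)
  Step 29: b b b b b b b b b b b a a A A A  =>  b b b b b b b b b b b a a a A A   (applied A -> a)
  Step 30: b b b b b b b b b b b a a a A A  =>  b b b b b b b b b b b a a a A A A   (applied A -> A A)
  Step 31: b b b b b b b b b b b a a a A A A  =>  b b b b b b b b b b b a a a a A A   (applied A -> a)
  Step 32: b b b b b b b b b b b a a a a A A  =>  b b b b b b b b b b b a a a a a A   (applied A -> a)
  Step 33: b b b b b b b b b b b a a a a a A  =>  b b b b b b b b b b b a a a a a A A   (applied A -> A A)
  Step 34: b b b b b b b b b b b a a a a a A A  =>  b b b b b b b b b b b a a a a a a A   (applied A -> a)
  Step 35: b b b b b b b b b b b a a a a a a A  =>  b b b b b b b b b b b a a a a a a A A   (applied A -> A A)
  Step 36: b b b b b b b b b b b a a a a a a A A  =>  b b b b b b b b b b b a a a a a a a A   (applied A -> a)
  Step 37: b b b b b b b b b b b a a a a a a a A  =>  b b b b b b b b b b b a a a a a a a a   (applied A -> a)
Final yield: b b b b b b b b b b b a a a a a a a a
Total rewrite steps: 37

37


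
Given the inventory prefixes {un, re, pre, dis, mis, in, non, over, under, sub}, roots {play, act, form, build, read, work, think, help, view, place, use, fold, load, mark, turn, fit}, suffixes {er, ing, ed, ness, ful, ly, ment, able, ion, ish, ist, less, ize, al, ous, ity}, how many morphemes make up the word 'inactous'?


Segmenting 'inactous' against the inventory:
  'in' -> prefix (morpheme 1)
  'act' -> root (morpheme 2)
  'ous' -> suffix (morpheme 3)
Total morphemes: 3

3


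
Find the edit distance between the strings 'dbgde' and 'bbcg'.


Building DP table for s1='dbgde' (len 5) and s2='bbcg' (len 4):
       b  b  c  g
    0  1  2  3  4
  d 1  1  2  3  4
  b 2  1  1  2  3
  g 3  2  2  2  2
  d 4  3  3  3  3
  e 5  4  4  4  4
Edit distance = dp[5][4] = 4

4


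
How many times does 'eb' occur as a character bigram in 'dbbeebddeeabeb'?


Scanning 'dbbeebddeeabeb' for bigram 'eb':
  Position 0: 'db' -> no
  Position 1: 'bb' -> no
  Position 2: 'be' -> no
  Position 3: 'ee' -> no
  Position 4: 'eb' -> MATCH
  Position 5: 'bd' -> no
  Position 6: 'dd' -> no
  Position 7: 'de' -> no
  Position 8: 'ee' -> no
  Position 9: 'ea' -> no
  Position 10: 'ab' -> no
  Position 11: 'be' -> no
  Position 12: 'eb' -> MATCH
Total matches: 2

2


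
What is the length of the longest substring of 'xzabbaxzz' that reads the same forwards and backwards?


Scanning 'xzabbaxzz' for palindromic substrings.
Substring at positions 2-5: 'abba'.
Check: reverse('abba') = 'abba' -> palindrome confirmed.
Neighbouring characters ('z' / 'x') break symmetry, so it cannot extend further.
No longer palindromic substring exists; longest length = 4

4


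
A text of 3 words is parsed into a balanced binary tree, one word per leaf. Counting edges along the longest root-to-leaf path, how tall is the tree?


In a balanced binary tree with n leaves the deepest leaf is ceil(log2(n)) edges below the root.
log2(3) = 1.5850
ceil(1.5850) = 2
height (edges) = 2

2


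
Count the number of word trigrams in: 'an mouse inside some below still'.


Word trigrams from [6] words:
  Trigram 1: (an mouse inside)
  Trigram 2: (mouse inside some)
  Trigram 3: (inside some below)
  Trigram 4: (some below still)
Total word trigrams: 6 - 2 = 4

4


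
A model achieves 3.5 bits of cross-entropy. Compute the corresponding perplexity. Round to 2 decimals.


Perplexity formula: PP = 2^H
H = 3.5
PP = 2^3.5
Decompose: 2^3.5 = 2^3 * 2^0.5 = 2^3 * sqrt(2)
2^3 = 8, sqrt(2) ~ 1.4142136
PP ~ 8 * 1.4142136 = 11.3137088
Rounded to 2 decimals: 11.31

11.31


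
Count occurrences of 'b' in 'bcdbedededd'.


Scanning 'bcdbedededd' for 'b':
  Position 0: 'b' -> MATCH (count: 1)
  Position 3: 'b' -> MATCH (count: 2)
Total occurrences of 'b': 2

2


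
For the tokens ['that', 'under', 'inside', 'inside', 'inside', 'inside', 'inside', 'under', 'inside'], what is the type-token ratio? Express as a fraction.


Tokens: 9
Unique types: ('inside', 'that', 'under') = 3
TTR = 3/9
Simplify: divide both by 3 -> 1/3
TTR = 1/3

1/3


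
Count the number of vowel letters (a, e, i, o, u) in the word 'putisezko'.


Scanning each character of 'putisezko':
  Position 1: 'p' -> consonant (running count: 0)
  Position 2: 'u' -> vowel (running count: 1)
  Position 3: 't' -> consonant (running count: 1)
  Position 4: 'i' -> vowel (running count: 2)
  Position 5: 's' -> consonant (running count: 2)
  Position 6: 'e' -> vowel (running count: 3)
  Position 7: 'z' -> consonant (running count: 3)
  Position 8: 'k' -> consonant (running count: 3)
  Position 9: 'o' -> vowel (running count: 4)
Total vowels: 4

4


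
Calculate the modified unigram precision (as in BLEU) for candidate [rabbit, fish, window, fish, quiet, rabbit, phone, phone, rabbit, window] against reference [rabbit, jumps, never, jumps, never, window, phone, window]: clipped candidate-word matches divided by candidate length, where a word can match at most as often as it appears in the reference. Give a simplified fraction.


Reference word counts: {'jumps': 2, 'never': 2, 'phone': 1, 'rabbit': 1, 'window': 2}
Checking each candidate word (with clipping):
  'rabbit' -> in reference (ref count 1, used 1/1) -> match (matches: 1)
  'fish' -> not in reference -> no match (matches: 1)
  'window' -> in reference (ref count 2, used 1/2) -> match (matches: 2)
  'fish' -> not in reference -> no match (matches: 2)
  'quiet' -> not in reference -> no match (matches: 2)
  'rabbit' -> ref count 1 already used up (1/1) -> clipped, no match (matches: 2)
  'phone' -> in reference (ref count 1, used 1/1) -> match (matches: 3)
  'phone' -> ref count 1 already used up (1/1) -> clipped, no match (matches: 3)
  'rabbit' -> ref count 1 already used up (1/1) -> clipped, no match (matches: 3)
  'window' -> in reference (ref count 2, used 2/2) -> match (matches: 4)
Clipped matches: 4, Candidate length: 10
Precision = 4/10 = 2/5

2/5


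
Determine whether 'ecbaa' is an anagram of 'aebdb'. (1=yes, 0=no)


Sort characters of 'ecbaa': 'aabce'
Sort characters of 'aebdb': 'abbde'
Sorted forms differ -> they are NOT anagrams
Result: 0

0


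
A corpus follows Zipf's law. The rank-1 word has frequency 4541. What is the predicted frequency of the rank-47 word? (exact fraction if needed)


Zipf's law: freq(rank) = f1 / rank
f1 = 4541, rank = 47
freq = 4541 / 47
GCD(4541, 47) = 1
Simplified: 4541/47

4541/47


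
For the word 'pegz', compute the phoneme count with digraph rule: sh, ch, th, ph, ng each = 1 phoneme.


Parsing 'pegz' greedily, digraphs first:
  'p' -> consonant phoneme (phonemes so far: 1)
  'e' -> vowel phoneme (phonemes so far: 2)
  'g' -> consonant phoneme (phonemes so far: 3)
  'z' -> consonant phoneme (phonemes so far: 4)
Total phonemes: 4

4


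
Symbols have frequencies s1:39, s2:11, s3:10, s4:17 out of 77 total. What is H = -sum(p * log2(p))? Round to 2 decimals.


Computing entropy H = -sum(p_i * log2(p_i)):
  s1: p = 39/77 = 0.5065, -p*log2(p) = 0.4971
  s2: p = 11/77 = 0.1429, -p*log2(p) = 0.4011
  s3: p = 10/77 = 0.1299, -p*log2(p) = 0.3824
  s4: p = 17/77 = 0.2208, -p*log2(p) = 0.4811
H = sum of terms = 1.7617
Rounded to 2 decimals: 1.76

1.76


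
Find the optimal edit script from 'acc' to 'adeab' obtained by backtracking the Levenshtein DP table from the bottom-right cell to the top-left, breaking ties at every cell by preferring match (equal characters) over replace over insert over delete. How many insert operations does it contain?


Edit distance = 4. Backtracking from cell (3, 5) with preference match > replace > insert > delete,
then listing the resulting alignment 'acc' -> 'adeab' left to right:
  Step 1: keep 'a'
  Step 2: insert 'd' [insertion #1]
  Step 3: insert 'e' [insertion #2]
  Step 4: replace c->a
  Step 5: replace c->b
Total insertions: 2

2


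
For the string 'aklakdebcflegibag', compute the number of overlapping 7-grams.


String 'aklakdebcflegibag' has length L = 17.
Number of overlapping n-grams = L - n + 1
Substituting: 17 - 7 + 1 = 11

11


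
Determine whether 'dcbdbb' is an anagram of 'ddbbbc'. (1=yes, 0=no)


Sort characters of 'dcbdbb': 'bbbcdd'
Sort characters of 'ddbbbc': 'bbbcdd'
Sorted forms match -> they ARE anagrams
Result: 1

1


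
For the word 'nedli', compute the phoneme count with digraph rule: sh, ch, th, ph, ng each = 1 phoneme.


Parsing 'nedli' greedily, digraphs first:
  'n' -> consonant phoneme (phonemes so far: 1)
  'e' -> vowel phoneme (phonemes so far: 2)
  'd' -> consonant phoneme (phonemes so far: 3)
  'l' -> consonant phoneme (phonemes so far: 4)
  'i' -> vowel phoneme (phonemes so far: 5)
Total phonemes: 5

5


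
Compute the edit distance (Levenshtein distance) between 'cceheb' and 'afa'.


Building DP table for s1='cceheb' (len 6) and s2='afa' (len 3):
       a  f  a
    0  1  2  3
  c 1  1  2  3
  c 2  2  2  3
  e 3  3  3  3
  h 4  4  4  4
  e 5  5  5  5
  b 6  6  6  6
Edit distance = dp[6][3] = 6

6


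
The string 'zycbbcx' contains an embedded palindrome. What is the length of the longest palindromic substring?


Scanning 'zycbbcx' for palindromic substrings.
Substring at positions 2-5: 'cbbc'.
Check: reverse('cbbc') = 'cbbc' -> palindrome confirmed.
Neighbouring characters ('y' / 'x') break symmetry, so it cannot extend further.
No longer palindromic substring exists; longest length = 4

4


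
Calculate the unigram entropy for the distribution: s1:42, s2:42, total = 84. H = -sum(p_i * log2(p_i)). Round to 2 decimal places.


Computing entropy H = -sum(p_i * log2(p_i)):
  s1: p = 42/84 = 0.5000, -p*log2(p) = 0.5000
  s2: p = 42/84 = 0.5000, -p*log2(p) = 0.5000
H = sum of terms = 1.0000
Rounded to 2 decimals: 1.00

1.00


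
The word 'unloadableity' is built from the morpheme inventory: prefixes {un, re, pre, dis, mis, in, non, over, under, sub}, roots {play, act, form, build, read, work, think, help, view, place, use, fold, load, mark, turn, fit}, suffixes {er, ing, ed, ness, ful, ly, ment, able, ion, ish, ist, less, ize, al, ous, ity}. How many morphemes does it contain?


Segmenting 'unloadableity' against the inventory:
  'un' -> prefix (morpheme 1)
  'load' -> root (morpheme 2)
  'able' -> suffix (morpheme 3)
  'ity' -> suffix (morpheme 4)
Total morphemes: 4

4


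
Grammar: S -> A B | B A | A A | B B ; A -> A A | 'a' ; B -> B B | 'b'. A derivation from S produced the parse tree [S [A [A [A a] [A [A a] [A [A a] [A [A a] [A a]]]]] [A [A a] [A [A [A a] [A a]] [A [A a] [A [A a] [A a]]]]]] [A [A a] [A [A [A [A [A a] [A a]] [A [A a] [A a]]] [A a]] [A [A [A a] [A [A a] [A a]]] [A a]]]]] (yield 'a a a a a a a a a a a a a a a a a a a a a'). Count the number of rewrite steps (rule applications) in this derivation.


Every bracketed nonterminal node [X ...] in the tree is produced by exactly one rule application.
Reading the tree off as a leftmost derivation:
  Step 1: S  =>  A A   (applied S -> A A)
  Step 2: A A  =>  A A A   (applied A -> A A)
  Step 3: A A A  =>  A A A A   (applied A -> A A)
  Step 4: A A A A  =>  a A A A   (applied A -> a)
  Step 5: a A A A  =>  a A A A A   (applied A -> A A)
  Step 6: a A A A A  =>  a a A A A   (applied A -> a)
  Step 7: a a A A A  =>  a a A A A A   (applied A -> A A)
  Step 8: a a A A A A  =>  a a a A A A   (applied A -> a)
  Step 9: a a a A A A  =>  a a a A A A A   (applied A -> A A)
  Step 10: a a a A A A A  =>  a a a a A A A   (applied A -> a)
  Step 11: a a a a A A A  =>  a a a a a A A   (applied A -> a)
  Step 12: a a a a a A A  =>  a a a a a A A A   (applied A -> A A)
  Step 13: a a a a a A A A  =>  a a a a a a A A   (applied A -> a)
  Step 14: a a a a a a A A  =>  a a a a a a A A A   (applied A -> A A)
  Step 15: a a a a a a A A A  =>  a a a a a a A A A A   (applied A -> A A)
  Step 16: a a a a a a A A A A  =>  a a a a a a a A A A   (applied A -> a)
  Step 17: a a a a a a a A A A  =>  a a a a a a a a A A   (applied A -> a)
  Step 18: a a a a a a a a A A  =>  a a a a a a a a A A A   (applied A -> A A)
  Step 19: a a a a a a a a A A A  =>  a a a a a a a a a A A   (applied A -> a)
  Step 20: a a a a a a a a a A A  =>  a a a a a a a a a A A A   (applied A -> A A)
  Step 21: a a a a a a a a a A A A  =>  a a a a a a a a a a A A   (applied A -> a)
  Step 22: a a a a a a a a a a A A  =>  a a a a a a a a a a a A   (applied A -> a)
  Step 23: a a a a a a a a a a a A  =>  a a a a a a a a a a a A A   (applied A -> A A)
  Step 24: a a a a a a a a a a a A A  =>  a a a a a a a a a a a a A   (applied A -> a)
  Step 25: a a a a a a a a a a a a A  =>  a a a a a a a a a a a a A A   (applied A -> A A)
  Step 26: a a a a a a a a a a a a A A  =>  a a a a a a a a a a a a A A A   (applied A -> A A)
  Step 27: a a a a a a a a a a a a A A A  =>  a a a a a a a a a a a a A A A A   (applied A -> A A)
  Step 28: a a a a a a a a a a a a A A A A  =>  a a a a a a a a a a a a A A A A A   (applied A -> A A)
  Step 29: a a a a a a a a a a a a A A A A A  =>  a a a a a a a a a a a a a A A A A   (applied A -> a)
  Step 30: a a a a a a a a a a a a a A A A A  =>  a a a a a a a a a a a a a a A A A   (applied A -> a)
  Step 31: a a a a a a a a a a a a a a A A A  =>  a a a a a a a a a a a a a a A A A A   (applied A -> A A)
  Step 32: a a a a a a a a a a a a a a A A A A  =>  a a a a a a a a a a a a a a a A A A   (applied A -> a)
  Step 33: a a a a a a a a a a a a a a a A A A  =>  a a a a a a a a a a a a a a a a A A   (applied A -> a)
  Step 34: a a a a a a a a a a a a a a a a A A  =>  a a a a a a a a a a a a a a a a a A   (applied A -> a)
  Step 35: a a a a a a a a a a a a a a a a a A  =>  a a a a a a a a a a a a a a a a a A A   (applied A -> A A)
  Step 36: a a a a a a a a a a a a a a a a a A A  =>  a a a a a a a a a a a a a a a a a A A A   (applied A -> A A)
  Step 37: a a a a a a a a a a a a a a a a a A A A  =>  a a a a a a a a a a a a a a a a a a A A   (applied A -> a)
  Step 38: a a a a a a a a a a a a a a a a a a A A  =>  a a a a a a a a a a a a a a a a a a A A A   (applied A -> A A)
  Step 39: a a a a a a a a a a a a a a a a a a A A A  =>  a a a a a a a a a a a a a a a a a a a A A   (applied A -> a)
  Step 40: a a a a a a a a a a a a a a a a a a a A A  =>  a a a a a a a a a a a a a a a a a a a a A   (applied A -> a)
  Step 41: a a a a a a a a a a a a a a a a a a a a A  =>  a a a a a a a a a a a a a a a a a a a a a   (applied A -> a)
Final yield: a a a a a a a a a a a a a a a a a a a a a
Total rewrite steps: 41

41


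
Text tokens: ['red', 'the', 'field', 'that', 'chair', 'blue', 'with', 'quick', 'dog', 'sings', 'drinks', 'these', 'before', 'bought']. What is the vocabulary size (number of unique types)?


Listing all tokens and tracking unique types:
  Token 1: 'red' -> NEW (unique so far: 1)
  Token 2: 'the' -> NEW (unique so far: 2)
  Token 3: 'field' -> NEW (unique so far: 3)
  Token 4: 'that' -> NEW (unique so far: 4)
  Token 5: 'chair' -> NEW (unique so far: 5)
  Token 6: 'blue' -> NEW (unique so far: 6)
  Token 7: 'with' -> NEW (unique so far: 7)
  Token 8: 'quick' -> NEW (unique so far: 8)
  Token 9: 'dog' -> NEW (unique so far: 9)
  Token 10: 'sings' -> NEW (unique so far: 10)
  Token 11: 'drinks' -> NEW (unique so far: 11)
  Token 12: 'these' -> NEW (unique so far: 12)
  Token 13: 'before' -> NEW (unique so far: 13)
  Token 14: 'bought' -> NEW (unique so far: 14)
Unique types: ('before', 'blue', 'bought', 'chair', 'dog', 'drinks', 'field', 'quick', 'red', 'sings', 'that', 'the', 'these', 'with')
Vocabulary size: 14

14


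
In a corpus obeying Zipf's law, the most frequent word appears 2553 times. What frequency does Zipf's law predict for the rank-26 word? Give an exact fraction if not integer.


Zipf's law: freq(rank) = f1 / rank
f1 = 2553, rank = 26
freq = 2553 / 26
GCD(2553, 26) = 1
Simplified: 2553/26

2553/26


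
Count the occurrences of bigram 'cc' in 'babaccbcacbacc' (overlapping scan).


Scanning 'babaccbcacbacc' for bigram 'cc':
  Position 0: 'ba' -> no
  Position 1: 'ab' -> no
  Position 2: 'ba' -> no
  Position 3: 'ac' -> no
  Position 4: 'cc' -> MATCH
  Position 5: 'cb' -> no
  Position 6: 'bc' -> no
  Position 7: 'ca' -> no
  Position 8: 'ac' -> no
  Position 9: 'cb' -> no
  Position 10: 'ba' -> no
  Position 11: 'ac' -> no
  Position 12: 'cc' -> MATCH
Total matches: 2

2


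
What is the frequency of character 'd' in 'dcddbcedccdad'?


Scanning 'dcddbcedccdad' for 'd':
  Position 0: 'd' -> MATCH (count: 1)
  Position 2: 'd' -> MATCH (count: 2)
  Position 3: 'd' -> MATCH (count: 3)
  Position 7: 'd' -> MATCH (count: 4)
  Position 10: 'd' -> MATCH (count: 5)
  Position 12: 'd' -> MATCH (count: 6)
Total occurrences of 'd': 6

6


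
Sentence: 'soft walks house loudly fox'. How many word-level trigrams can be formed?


Word trigrams from [5] words:
  Trigram 1: (soft walks house)
  Trigram 2: (walks house loudly)
  Trigram 3: (house loudly fox)
Total word trigrams: 5 - 2 = 3

3


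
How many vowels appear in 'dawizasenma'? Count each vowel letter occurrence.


Scanning each character of 'dawizasenma':
  Position 1: 'd' -> consonant (running count: 0)
  Position 2: 'a' -> vowel (running count: 1)
  Position 3: 'w' -> consonant (running count: 1)
  Position 4: 'i' -> vowel (running count: 2)
  Position 5: 'z' -> consonant (running count: 2)
  Position 6: 'a' -> vowel (running count: 3)
  Position 7: 's' -> consonant (running count: 3)
  Position 8: 'e' -> vowel (running count: 4)
  Position 9: 'n' -> consonant (running count: 4)
  Position 10: 'm' -> consonant (running count: 4)
  Position 11: 'a' -> vowel (running count: 5)
Total vowels: 5

5


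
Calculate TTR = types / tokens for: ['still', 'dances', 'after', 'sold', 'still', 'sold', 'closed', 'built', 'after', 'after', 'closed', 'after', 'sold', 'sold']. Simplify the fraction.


Tokens: 14
Unique types: ('after', 'built', 'closed', 'dances', 'sold', 'still') = 6
TTR = 6/14
Simplify: divide both by 2 -> 3/7
TTR = 3/7

3/7


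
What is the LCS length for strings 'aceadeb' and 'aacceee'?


DP table for LCS of 'aceadeb' and 'aacceee':
       a  a  c  c  e  e  e
    0  0  0  0  0  0  0  0
  a 0  1  1  1  1  1  1  1
  c 0  1  1  2  2  2  2  2
  e 0  1  1  2  2  3  3  3
  a 0  1  2  2  2  3  3  3
  d 0  1  2  2  2  3  3  3
  e 0  1  2  2  2  3  4  4
  b 0  1  2  2  2  3  4  4
LCS: 'acee'
LCS length = 4

4


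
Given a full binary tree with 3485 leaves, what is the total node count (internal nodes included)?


Leaf nodes (terminals): 3485
Internal nodes = n - 1 = 3485 - 1 = 3484
Total = leaves + internal = 3485 + 3484 = 6969

6969


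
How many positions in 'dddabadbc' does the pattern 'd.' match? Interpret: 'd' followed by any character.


Pattern: d. means 'd' followed by any character.
Scanning 'dddabadbc' position-by-position:
  Pos 0: window 'dd' -> MATCH
  Pos 1: window 'dd' -> MATCH
  Pos 2: window 'da' -> MATCH
  Pos 3: window 'ab' -> no
  Pos 4: window 'ba' -> no
  Pos 5: window 'ad' -> no
  Pos 6: window 'db' -> MATCH
  Pos 7: window 'bc' -> no
  Pos 8: window 'c' -> no
Total matches: 4

4


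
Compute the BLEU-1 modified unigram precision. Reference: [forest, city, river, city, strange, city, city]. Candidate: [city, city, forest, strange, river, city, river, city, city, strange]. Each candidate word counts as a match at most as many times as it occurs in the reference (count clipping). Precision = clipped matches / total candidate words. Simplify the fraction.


Reference word counts: {'city': 4, 'forest': 1, 'river': 1, 'strange': 1}
Checking each candidate word (with clipping):
  'city' -> in reference (ref count 4, used 1/4) -> match (matches: 1)
  'city' -> in reference (ref count 4, used 2/4) -> match (matches: 2)
  'forest' -> in reference (ref count 1, used 1/1) -> match (matches: 3)
  'strange' -> in reference (ref count 1, used 1/1) -> match (matches: 4)
  'river' -> in reference (ref count 1, used 1/1) -> match (matches: 5)
  'city' -> in reference (ref count 4, used 3/4) -> match (matches: 6)
  'river' -> ref count 1 already used up (1/1) -> clipped, no match (matches: 6)
  'city' -> in reference (ref count 4, used 4/4) -> match (matches: 7)
  'city' -> ref count 4 already used up (4/4) -> clipped, no match (matches: 7)
  'strange' -> ref count 1 already used up (1/1) -> clipped, no match (matches: 7)
Clipped matches: 7, Candidate length: 10
Precision = 7/10

7/10


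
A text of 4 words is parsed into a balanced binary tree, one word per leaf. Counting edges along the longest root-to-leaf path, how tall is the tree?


In a balanced binary tree with n leaves the deepest leaf is ceil(log2(n)) edges below the root.
log2(4) = 2.0000
ceil(2.0000) = 2
height (edges) = 2

2


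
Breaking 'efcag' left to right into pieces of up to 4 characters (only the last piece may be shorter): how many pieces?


'efcag' has 5 characters.
Chunking with max size 4:
  Chunk 1: 'efca' (positions 0-3)
  Chunk 2: 'g' (positions 4-4)
Total chunks: ceil(5 / 4) = 2

2


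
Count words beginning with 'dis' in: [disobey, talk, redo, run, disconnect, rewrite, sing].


Checking each word for prefix 'dis':
  'disobey' -> YES, starts with 'dis' (count: 1)
  'talk' -> no (count: 1)
  'redo' -> no (count: 1)
  'run' -> no (count: 1)
  'disconnect' -> YES, starts with 'dis' (count: 2)
  'rewrite' -> no (count: 2)
  'sing' -> no (count: 2)
Total with prefix 'dis': 2

2


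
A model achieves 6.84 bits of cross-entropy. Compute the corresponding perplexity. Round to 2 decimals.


Perplexity formula: PP = 2^H
H = 6.84
PP = 2^6.84
Decompose: 2^6.84 = 2^6 * 2^0.84
2^6 = 64, 2^0.84 ~ 1.7900501
PP ~ 64 * 1.7900501 = 114.5632064
Rounded to 2 decimals: 114.56

114.56


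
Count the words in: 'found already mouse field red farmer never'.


Counting words by splitting on spaces:
  Word 1: 'found'
  Word 2: 'already'
  Word 3: 'mouse'
  Word 4: 'field'
  Word 5: 'red'
  Word 6: 'farmer'
  Word 7: 'never'
Total words: 7

7


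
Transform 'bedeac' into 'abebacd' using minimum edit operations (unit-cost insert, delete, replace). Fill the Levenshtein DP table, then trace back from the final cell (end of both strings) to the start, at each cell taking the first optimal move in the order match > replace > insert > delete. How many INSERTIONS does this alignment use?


Edit distance = 4. Backtracking from cell (6, 7) with preference match > replace > insert > delete,
then listing the resulting alignment 'bedeac' -> 'abebacd' left to right:
  Step 1: insert 'a' [insertion #1]
  Step 2: keep 'b'
  Step 3: keep 'e'
  Step 4: delete 'd'
  Step 5: replace e->b
  Step 6: keep 'a'
  Step 7: keep 'c'
  Step 8: insert 'd' [insertion #2]
Total insertions: 2

2
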